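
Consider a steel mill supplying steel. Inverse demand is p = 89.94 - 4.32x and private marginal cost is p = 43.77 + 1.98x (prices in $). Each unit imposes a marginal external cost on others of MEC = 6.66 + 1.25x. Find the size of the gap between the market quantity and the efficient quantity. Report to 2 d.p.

Market equilibrium (private): 43.77 + 1.98x = 89.94 - 4.32x → x_m = 7.3286.
Social marginal cost = private MC + MEC = 50.43 + 3.23x.
Set SMC = demand: 50.43 + 3.23x = 89.94 - 4.32x → x* = 5.2331.
Gap = |7.3286 − 5.2331| = 2.0955.

2.10 units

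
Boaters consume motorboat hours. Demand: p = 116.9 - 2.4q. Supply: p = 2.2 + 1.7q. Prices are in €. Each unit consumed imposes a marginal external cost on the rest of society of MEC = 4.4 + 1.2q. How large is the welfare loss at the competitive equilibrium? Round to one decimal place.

Market equilibrium (private): 2.2 + 1.7q = 116.9 - 2.4q → q_m = 27.9756.
Social marginal benefit = demand − MEC = 112.5 - 3.6q.
Set SMB = MC: 112.5 - 3.6q = 2.2 + 1.7q → q* = 20.8113.
The welfare-loss triangle has base |q_m − q*| and height MEC(q_m) (the vertical gap between SMB and MC is zero at q* and MEC at q_m).
DWL = ½ × 7.1643 × 37.9707 = 136.0167.

DWL = €136.0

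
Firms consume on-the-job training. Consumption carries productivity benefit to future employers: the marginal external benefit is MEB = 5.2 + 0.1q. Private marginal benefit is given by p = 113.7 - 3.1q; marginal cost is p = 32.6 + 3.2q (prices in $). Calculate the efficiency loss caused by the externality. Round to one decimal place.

DWL = $3.4

Market equilibrium (private): 32.6 + 3.2q = 113.7 - 3.1q → q_m = 12.8730.
Social marginal benefit = demand + MEB = 118.9 - 3.0q.
Set SMB = MC: 118.9 - 3.0q = 32.6 + 3.2q → q* = 13.9194.
The loss is the area between SMB and MC from q* to q_m; with linear curves that's a triangle of height MEB(q_m).
DWL = ½ × 1.0464 × 6.4873 = 3.3942.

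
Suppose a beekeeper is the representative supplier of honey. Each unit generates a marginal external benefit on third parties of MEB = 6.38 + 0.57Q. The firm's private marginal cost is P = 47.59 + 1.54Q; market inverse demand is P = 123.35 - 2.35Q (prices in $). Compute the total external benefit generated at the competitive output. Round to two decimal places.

$232.35

Market equilibrium (private): 47.59 + 1.54Q = 123.35 - 2.35Q → Q_m = 19.4756.
Total external benefit = ∫₀^{Q_m} (6.38 + 0.57Q) dQ = 6.38×19.4756 + ½×0.57×19.4756² = 232.3545.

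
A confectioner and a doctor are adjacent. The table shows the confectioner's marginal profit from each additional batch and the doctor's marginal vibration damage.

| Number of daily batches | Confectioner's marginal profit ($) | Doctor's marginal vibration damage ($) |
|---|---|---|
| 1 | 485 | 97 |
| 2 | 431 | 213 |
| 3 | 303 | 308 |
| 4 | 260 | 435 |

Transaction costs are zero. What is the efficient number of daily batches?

2

Bargaining reaches the level where marginal profit last exceeds marginal vibration damage.
That holds through level 2 (431 ≥ 213) but not at 3 (303 < 308).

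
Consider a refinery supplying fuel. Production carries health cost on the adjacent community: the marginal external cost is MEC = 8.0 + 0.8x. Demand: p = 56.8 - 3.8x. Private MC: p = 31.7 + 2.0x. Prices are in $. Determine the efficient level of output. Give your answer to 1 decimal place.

Social marginal cost = private MC + MEC = 39.7 + 2.8x.
Set SMC = demand: 39.7 + 2.8x = 56.8 - 3.8x → x* = 2.5909.

x* = 2.6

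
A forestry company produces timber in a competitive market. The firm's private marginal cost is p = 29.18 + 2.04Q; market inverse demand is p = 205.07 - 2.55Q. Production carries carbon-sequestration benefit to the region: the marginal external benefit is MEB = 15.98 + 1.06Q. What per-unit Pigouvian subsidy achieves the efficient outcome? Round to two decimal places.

subsidy = 73.60 per unit

Social marginal cost = private MC − MEB = 13.20 + 0.98Q.
Set SMC = demand: 13.20 + 0.98Q = 205.07 - 2.55Q → Q* = 54.3541.
The Pigouvian subsidy equals MEB at Q*: 15.98 + 1.06×54.3541 = 73.5953.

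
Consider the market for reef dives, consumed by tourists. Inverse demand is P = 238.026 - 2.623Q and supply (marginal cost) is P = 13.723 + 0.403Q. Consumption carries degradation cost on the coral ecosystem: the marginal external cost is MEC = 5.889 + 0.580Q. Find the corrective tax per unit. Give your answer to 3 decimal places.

tax = 41.019 per unit

Social marginal benefit = demand − MEC = 232.137 - 3.203Q.
Set SMB = MC: 232.137 - 3.203Q = 13.723 + 0.403Q → Q* = 60.5696.
The Pigouvian tax equals MEC at Q*: 5.889 + 0.580×60.5696 = 41.0194.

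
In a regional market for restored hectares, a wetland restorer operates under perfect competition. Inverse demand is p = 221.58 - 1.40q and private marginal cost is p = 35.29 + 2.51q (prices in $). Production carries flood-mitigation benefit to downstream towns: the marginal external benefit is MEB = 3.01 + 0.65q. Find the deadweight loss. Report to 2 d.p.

Market equilibrium (private): 35.29 + 2.51q = 221.58 - 1.40q → q_m = 47.6445.
Social marginal cost = private MC − MEB = 32.28 + 1.86q.
Set SMC = demand: 32.28 + 1.86q = 221.58 - 1.40q → q* = 58.0675.
The welfare-loss triangle has base |q_m − q*| and height MEB(q_m) (the vertical gap between SMC and demand is zero at q* and MEB at q_m).
DWL = ½ × 10.4230 × 33.9789 = 177.0810.

DWL = $177.08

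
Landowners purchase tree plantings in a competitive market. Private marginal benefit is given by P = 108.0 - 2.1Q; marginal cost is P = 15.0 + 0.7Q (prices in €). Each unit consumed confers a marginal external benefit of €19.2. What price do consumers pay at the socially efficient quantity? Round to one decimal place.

Social marginal benefit = demand + MEB = 127.2 - 2.1Q.
Set SMB = MC: 127.2 - 2.1Q = 15.0 + 0.7Q → Q* = 40.0714.
Consumer price on the demand curve at Q*: 108.0 − 2.1×40.0714 = 23.8501.

P = €23.9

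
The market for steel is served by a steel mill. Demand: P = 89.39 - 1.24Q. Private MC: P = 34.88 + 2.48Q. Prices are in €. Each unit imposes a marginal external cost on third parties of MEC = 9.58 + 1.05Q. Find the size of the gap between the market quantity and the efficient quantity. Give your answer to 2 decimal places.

Market equilibrium (private): 34.88 + 2.48Q = 89.39 - 1.24Q → Q_m = 14.6532.
Social marginal cost = private MC + MEC = 44.46 + 3.53Q.
Set SMC = demand: 44.46 + 3.53Q = 89.39 - 1.24Q → Q* = 9.4193.
Gap = |14.6532 − 9.4193| = 5.2339.

5.23 units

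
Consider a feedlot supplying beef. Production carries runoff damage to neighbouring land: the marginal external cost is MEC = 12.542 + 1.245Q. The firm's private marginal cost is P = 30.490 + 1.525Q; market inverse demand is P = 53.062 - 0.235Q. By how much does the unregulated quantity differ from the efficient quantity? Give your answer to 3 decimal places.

9.487 units

Market equilibrium (private): 30.490 + 1.525Q = 53.062 - 0.235Q → Q_m = 12.8250.
Social marginal cost = private MC + MEC = 43.032 + 2.770Q.
Set SMC = demand: 43.032 + 2.770Q = 53.062 - 0.235Q → Q* = 3.3378.
Gap = |12.8250 − 3.3378| = 9.4872.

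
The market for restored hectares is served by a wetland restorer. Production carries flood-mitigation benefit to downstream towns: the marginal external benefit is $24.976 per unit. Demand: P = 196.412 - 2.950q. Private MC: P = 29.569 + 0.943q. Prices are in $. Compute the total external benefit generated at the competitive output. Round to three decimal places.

Market equilibrium (private): 29.569 + 0.943q = 196.412 - 2.950q → q_m = 42.8572.
Total external benefit = MEB × q_m = 24.976 × 42.8572 = 1070.4014.

$1070.401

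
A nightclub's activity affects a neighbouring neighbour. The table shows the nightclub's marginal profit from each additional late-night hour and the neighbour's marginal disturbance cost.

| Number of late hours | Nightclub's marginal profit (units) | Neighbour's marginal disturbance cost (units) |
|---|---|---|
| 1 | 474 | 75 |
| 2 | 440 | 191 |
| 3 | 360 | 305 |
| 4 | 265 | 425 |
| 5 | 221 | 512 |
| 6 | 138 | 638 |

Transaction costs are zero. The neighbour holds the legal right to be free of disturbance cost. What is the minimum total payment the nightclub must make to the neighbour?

571

Efficient level: marginal profit ≥ marginal disturbance cost through level 3, so k* = 3.
With the neighbour holding the right, the nightclub must at least compensate total damage at k*: 75 + 191 + 305 = 571.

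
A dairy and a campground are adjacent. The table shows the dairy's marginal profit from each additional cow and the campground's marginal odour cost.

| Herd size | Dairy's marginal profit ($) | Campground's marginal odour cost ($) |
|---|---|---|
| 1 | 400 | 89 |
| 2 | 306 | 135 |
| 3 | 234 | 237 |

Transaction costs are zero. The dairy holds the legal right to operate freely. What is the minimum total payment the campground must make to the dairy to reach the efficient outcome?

Left alone the dairy would choose level 3 (marginal profit stays positive).
Efficient level: k* = 2 (marginal profit ≥ marginal odour cost through 2).
The campground must at least cover the dairy's forgone profit from cutting 3→2: 234 = 234.

$234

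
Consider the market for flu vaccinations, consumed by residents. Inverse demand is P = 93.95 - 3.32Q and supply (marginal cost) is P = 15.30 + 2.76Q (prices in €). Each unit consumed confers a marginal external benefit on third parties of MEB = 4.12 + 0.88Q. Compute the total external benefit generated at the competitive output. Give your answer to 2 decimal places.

€126.92

Market equilibrium (private): 15.30 + 2.76Q = 93.95 - 3.32Q → Q_m = 12.9359.
Total external benefit = ∫₀^{Q_m} (4.12 + 0.88Q) dQ = 4.12×12.9359 + ½×0.88×12.9359² = 126.9244.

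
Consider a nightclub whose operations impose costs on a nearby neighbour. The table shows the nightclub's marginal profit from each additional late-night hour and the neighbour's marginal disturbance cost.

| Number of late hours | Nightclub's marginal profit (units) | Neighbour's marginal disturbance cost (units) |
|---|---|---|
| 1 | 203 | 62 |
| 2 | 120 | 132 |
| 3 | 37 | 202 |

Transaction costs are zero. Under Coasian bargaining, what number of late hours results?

Bargaining reaches the level where marginal profit last exceeds marginal disturbance cost.
That holds through level 1 (203 ≥ 62) but not at 2 (120 < 132).

1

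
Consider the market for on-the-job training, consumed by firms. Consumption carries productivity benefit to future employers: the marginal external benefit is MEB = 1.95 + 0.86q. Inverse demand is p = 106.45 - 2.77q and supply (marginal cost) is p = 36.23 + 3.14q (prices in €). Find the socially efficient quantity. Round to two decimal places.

q* = 14.29

Social marginal benefit = demand + MEB = 108.40 - 1.91q.
Set SMB = MC: 108.40 - 1.91q = 36.23 + 3.14q → q* = 14.2911.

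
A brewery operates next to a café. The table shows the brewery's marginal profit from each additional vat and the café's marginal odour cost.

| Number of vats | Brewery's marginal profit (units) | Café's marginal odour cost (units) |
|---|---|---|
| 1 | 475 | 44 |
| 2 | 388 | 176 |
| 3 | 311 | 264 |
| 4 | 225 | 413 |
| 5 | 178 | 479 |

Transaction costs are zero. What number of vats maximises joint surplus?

Bargaining reaches the level where marginal profit last exceeds marginal odour cost.
That holds through level 3 (311 ≥ 264) but not at 4 (225 < 413).

3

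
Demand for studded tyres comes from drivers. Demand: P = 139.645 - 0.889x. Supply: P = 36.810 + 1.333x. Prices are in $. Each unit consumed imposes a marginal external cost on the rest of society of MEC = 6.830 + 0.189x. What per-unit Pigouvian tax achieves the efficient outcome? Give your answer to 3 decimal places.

Social marginal benefit = demand − MEC = 132.815 - 1.078x.
Set SMB = MC: 132.815 - 1.078x = 36.810 + 1.333x → x* = 39.8196.
The Pigouvian tax equals MEC at x*: 6.830 + 0.189×39.8196 = 14.3559.

tax = $14.356 per unit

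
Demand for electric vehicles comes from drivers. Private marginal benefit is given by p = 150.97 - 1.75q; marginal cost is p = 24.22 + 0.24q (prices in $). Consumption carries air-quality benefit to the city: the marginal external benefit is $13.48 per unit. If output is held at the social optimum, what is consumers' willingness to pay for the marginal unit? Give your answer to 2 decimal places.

P = $27.65

Social marginal benefit = demand + MEB = 164.45 - 1.75q.
Set SMB = MC: 164.45 - 1.75q = 24.22 + 0.24q → q* = 70.4673.
Consumer price on the demand curve at q*: 150.97 − 1.75×70.4673 = 27.6522.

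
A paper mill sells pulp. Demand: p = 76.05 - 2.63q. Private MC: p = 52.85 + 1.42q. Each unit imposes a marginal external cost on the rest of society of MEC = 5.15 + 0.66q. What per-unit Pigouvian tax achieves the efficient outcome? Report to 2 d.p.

tax = 7.68 per unit

Social marginal cost = private MC + MEC = 58.00 + 2.08q.
Set SMC = demand: 58.00 + 2.08q = 76.05 - 2.63q → q* = 3.8323.
The Pigouvian tax equals MEC at q*: 5.15 + 0.66×3.8323 = 7.6793.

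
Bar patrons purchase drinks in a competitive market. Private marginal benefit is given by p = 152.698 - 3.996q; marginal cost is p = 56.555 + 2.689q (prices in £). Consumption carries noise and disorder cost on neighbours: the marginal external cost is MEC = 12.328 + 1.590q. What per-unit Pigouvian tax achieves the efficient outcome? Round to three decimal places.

tax = £28.433 per unit

Social marginal benefit = demand − MEC = 140.370 - 5.586q.
Set SMB = MC: 140.370 - 5.586q = 56.555 + 2.689q → q* = 10.1287.
The Pigouvian tax equals MEC at q*: 12.328 + 1.590×10.1287 = 28.4326.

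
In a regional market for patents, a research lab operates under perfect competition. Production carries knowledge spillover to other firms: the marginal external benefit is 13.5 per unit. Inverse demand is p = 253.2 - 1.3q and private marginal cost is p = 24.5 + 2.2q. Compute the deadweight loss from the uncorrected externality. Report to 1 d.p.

DWL = 26.0

Market equilibrium (private): 24.5 + 2.2q = 253.2 - 1.3q → q_m = 65.3429.
Social marginal cost = private MC − MEB = 11.0 + 2.2q.
Set SMC = demand: 11.0 + 2.2q = 253.2 - 1.3q → q* = 69.2000.
Between q* and q_m the wedge demand − SMC runs linearly from 0 to MEB(q_m), so the loss is a triangle.
DWL = ½ × 3.8571 × 13.5000 = 26.0354.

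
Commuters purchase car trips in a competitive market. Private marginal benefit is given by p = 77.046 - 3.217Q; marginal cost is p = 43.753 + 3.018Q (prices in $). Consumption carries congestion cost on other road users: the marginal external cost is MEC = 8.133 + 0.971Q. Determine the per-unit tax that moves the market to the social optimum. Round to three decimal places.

Social marginal benefit = demand − MEC = 68.913 - 4.188Q.
Set SMB = MC: 68.913 - 4.188Q = 43.753 + 3.018Q → Q* = 3.4915.
The Pigouvian tax equals MEC at Q*: 8.133 + 0.971×3.4915 = 11.5232.

tax = $11.523 per unit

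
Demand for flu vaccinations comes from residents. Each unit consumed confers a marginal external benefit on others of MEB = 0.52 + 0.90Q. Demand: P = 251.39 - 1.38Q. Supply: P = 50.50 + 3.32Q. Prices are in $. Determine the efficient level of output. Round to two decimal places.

Q* = 53.00

Social marginal benefit = demand + MEB = 251.91 - 0.48Q.
Set SMB = MC: 251.91 - 0.48Q = 50.50 + 3.32Q → Q* = 53.0026.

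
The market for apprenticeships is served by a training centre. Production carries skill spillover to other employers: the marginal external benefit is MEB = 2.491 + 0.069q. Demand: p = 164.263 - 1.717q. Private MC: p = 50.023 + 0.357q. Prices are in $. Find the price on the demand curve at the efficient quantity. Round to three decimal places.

Social marginal cost = private MC − MEB = 47.532 + 0.288q.
Set SMC = demand: 47.532 + 0.288q = 164.263 - 1.717q → q* = 58.2200.
Consumer price on the demand curve at q*: 164.263 − 1.717×58.2200 = 64.2993.

P = $64.299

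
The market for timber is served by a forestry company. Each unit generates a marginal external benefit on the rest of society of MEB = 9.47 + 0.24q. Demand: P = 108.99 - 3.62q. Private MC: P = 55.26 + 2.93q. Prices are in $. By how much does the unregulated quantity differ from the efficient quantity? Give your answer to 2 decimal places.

Market equilibrium (private): 55.26 + 2.93q = 108.99 - 3.62q → q_m = 8.2031.
Social marginal cost = private MC − MEB = 45.79 + 2.69q.
Set SMC = demand: 45.79 + 2.69q = 108.99 - 3.62q → q* = 10.0158.
Gap = |8.2031 − 10.0158| = 1.8127.

1.81 units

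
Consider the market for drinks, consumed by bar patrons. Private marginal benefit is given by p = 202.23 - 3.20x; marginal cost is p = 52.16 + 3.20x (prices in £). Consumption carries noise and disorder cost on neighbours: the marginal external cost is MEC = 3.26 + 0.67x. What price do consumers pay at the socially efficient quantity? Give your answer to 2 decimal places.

P = £135.78

Social marginal benefit = demand − MEC = 198.97 - 3.87x.
Set SMB = MC: 198.97 - 3.87x = 52.16 + 3.20x → x* = 20.7652.
Consumer price on the demand curve at x*: 202.23 − 3.20×20.7652 = 135.7814.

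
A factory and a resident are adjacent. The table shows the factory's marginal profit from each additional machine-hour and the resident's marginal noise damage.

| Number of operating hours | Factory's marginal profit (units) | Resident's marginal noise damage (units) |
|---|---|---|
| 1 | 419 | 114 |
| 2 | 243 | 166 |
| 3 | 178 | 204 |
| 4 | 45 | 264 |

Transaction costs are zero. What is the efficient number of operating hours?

Bargaining reaches the level where marginal profit last exceeds marginal noise damage.
That holds through level 2 (243 ≥ 166) but not at 3 (178 < 204).

2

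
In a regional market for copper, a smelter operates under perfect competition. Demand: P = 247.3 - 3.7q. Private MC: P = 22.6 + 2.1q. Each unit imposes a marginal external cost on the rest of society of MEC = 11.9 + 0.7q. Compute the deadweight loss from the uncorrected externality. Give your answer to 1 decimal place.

DWL = 117.1

Market equilibrium (private): 22.6 + 2.1q = 247.3 - 3.7q → q_m = 38.7414.
Social marginal cost = private MC + MEC = 34.5 + 2.8q.
Set SMC = demand: 34.5 + 2.8q = 247.3 - 3.7q → q* = 32.7385.
The loss is the area between SMC and demand from q* to q_m; with linear curves that's a triangle of height MEC(q_m).
DWL = ½ × 6.0029 × 39.0190 = 117.1136.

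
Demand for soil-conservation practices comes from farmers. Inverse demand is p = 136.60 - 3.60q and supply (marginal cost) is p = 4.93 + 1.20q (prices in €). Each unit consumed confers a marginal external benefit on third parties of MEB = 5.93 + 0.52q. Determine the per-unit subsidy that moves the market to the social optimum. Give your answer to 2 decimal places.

subsidy = €22.65 per unit

Social marginal benefit = demand + MEB = 142.53 - 3.08q.
Set SMB = MC: 142.53 - 3.08q = 4.93 + 1.20q → q* = 32.1495.
The Pigouvian subsidy equals MEB at q*: 5.93 + 0.52×32.1495 = 22.6477.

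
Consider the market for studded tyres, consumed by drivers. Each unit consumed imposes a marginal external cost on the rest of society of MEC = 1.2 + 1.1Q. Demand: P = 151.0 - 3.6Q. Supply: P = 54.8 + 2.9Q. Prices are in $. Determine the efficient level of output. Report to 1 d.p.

Q* = 12.5

Social marginal benefit = demand − MEC = 149.8 - 4.7Q.
Set SMB = MC: 149.8 - 4.7Q = 54.8 + 2.9Q → Q* = 12.5000.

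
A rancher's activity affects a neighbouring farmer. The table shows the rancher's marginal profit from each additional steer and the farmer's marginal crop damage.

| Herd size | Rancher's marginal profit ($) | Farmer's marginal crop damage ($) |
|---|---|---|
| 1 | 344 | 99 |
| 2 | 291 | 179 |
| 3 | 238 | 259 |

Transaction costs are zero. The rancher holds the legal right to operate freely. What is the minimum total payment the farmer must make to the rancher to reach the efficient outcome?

$238

Left alone the rancher would choose level 3 (marginal profit stays positive).
Efficient level: k* = 2 (marginal profit ≥ marginal crop damage through 2).
The farmer must at least cover the rancher's forgone profit from cutting 3→2: 238 = 238.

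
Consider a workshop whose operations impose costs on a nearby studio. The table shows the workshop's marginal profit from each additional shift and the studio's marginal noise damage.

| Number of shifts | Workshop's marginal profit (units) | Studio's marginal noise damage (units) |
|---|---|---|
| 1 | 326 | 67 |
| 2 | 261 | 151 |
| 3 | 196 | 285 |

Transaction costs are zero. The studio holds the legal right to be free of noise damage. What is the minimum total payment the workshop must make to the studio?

Efficient level: marginal profit ≥ marginal noise damage through level 2, so k* = 2.
With the studio holding the right, the workshop must at least compensate total damage at k*: 67 + 151 = 218.

218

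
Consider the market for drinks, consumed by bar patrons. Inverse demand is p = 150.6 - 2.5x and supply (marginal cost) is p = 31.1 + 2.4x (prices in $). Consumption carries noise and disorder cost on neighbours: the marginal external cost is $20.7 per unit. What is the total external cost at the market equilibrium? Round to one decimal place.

$504.8

Market equilibrium (private): 31.1 + 2.4x = 150.6 - 2.5x → x_m = 24.3878.
Total external cost = MEC × x_m = 20.7 × 24.3878 = 504.8275.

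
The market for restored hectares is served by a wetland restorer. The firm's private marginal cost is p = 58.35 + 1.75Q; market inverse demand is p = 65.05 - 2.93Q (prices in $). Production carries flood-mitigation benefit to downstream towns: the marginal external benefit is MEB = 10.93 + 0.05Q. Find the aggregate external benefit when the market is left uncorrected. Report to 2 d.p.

$15.70

Market equilibrium (private): 58.35 + 1.75Q = 65.05 - 2.93Q → Q_m = 1.4316.
Total external benefit = ∫₀^{Q_m} (10.93 + 0.05Q) dQ = 10.93×1.4316 + ½×0.05×1.4316² = 15.6986.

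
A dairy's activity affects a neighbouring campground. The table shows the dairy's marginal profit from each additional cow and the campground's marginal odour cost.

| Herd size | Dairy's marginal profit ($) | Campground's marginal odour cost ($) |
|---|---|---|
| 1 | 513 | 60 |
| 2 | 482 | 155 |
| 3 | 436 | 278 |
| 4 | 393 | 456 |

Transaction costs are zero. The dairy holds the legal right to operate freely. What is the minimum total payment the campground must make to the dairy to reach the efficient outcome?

Left alone the dairy would choose level 4 (marginal profit stays positive).
Efficient level: k* = 3 (marginal profit ≥ marginal odour cost through 3).
The campground must at least cover the dairy's forgone profit from cutting 4→3: 393 = 393.

$393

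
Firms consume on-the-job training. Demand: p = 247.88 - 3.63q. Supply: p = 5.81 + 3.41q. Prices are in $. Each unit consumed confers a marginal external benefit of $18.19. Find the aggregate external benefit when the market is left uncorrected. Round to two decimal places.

Market equilibrium (private): 5.81 + 3.41q = 247.88 - 3.63q → q_m = 34.3849.
Total external benefit = MEB × q_m = 18.19 × 34.3849 = 625.4613.

$625.46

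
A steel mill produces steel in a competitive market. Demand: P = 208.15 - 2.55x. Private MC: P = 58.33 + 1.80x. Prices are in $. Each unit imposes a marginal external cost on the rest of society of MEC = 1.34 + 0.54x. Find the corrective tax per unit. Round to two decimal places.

tax = $17.74 per unit

Social marginal cost = private MC + MEC = 59.67 + 2.34x.
Set SMC = demand: 59.67 + 2.34x = 208.15 - 2.55x → x* = 30.3640.
The Pigouvian tax equals MEC at x*: 1.34 + 0.54×30.3640 = 17.7366.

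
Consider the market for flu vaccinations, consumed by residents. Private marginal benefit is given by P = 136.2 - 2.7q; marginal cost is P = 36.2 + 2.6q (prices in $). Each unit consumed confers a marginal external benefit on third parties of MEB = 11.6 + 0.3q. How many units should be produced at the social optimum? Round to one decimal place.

q* = 22.3

Social marginal benefit = demand + MEB = 147.8 - 2.4q.
Set SMB = MC: 147.8 - 2.4q = 36.2 + 2.6q → q* = 22.3200.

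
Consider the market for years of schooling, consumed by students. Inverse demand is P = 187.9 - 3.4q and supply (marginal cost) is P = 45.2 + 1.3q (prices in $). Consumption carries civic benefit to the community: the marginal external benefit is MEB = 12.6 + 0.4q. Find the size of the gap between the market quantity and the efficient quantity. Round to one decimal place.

5.8 units

Market equilibrium (private): 45.2 + 1.3q = 187.9 - 3.4q → q_m = 30.3617.
Social marginal benefit = demand + MEB = 200.5 - 3.0q.
Set SMB = MC: 200.5 - 3.0q = 45.2 + 1.3q → q* = 36.1163.
Gap = |30.3617 − 36.1163| = 5.7546.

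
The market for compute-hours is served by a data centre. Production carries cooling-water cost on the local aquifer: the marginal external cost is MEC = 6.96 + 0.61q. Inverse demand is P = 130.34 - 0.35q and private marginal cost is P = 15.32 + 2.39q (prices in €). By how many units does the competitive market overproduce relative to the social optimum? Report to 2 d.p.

Market equilibrium (private): 15.32 + 2.39q = 130.34 - 0.35q → q_m = 41.9781.
Social marginal cost = private MC + MEC = 22.28 + 3.00q.
Set SMC = demand: 22.28 + 3.00q = 130.34 - 0.35q → q* = 32.2567.
Gap = |41.9781 − 32.2567| = 9.7214.

9.72 units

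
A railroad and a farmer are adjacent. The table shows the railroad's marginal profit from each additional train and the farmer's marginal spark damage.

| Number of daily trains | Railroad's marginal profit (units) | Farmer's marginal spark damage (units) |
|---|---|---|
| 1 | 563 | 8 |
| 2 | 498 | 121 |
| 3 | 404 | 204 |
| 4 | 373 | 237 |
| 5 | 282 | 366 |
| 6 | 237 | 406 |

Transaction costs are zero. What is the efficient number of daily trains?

Bargaining reaches the level where marginal profit last exceeds marginal spark damage.
That holds through level 4 (373 ≥ 237) but not at 5 (282 < 366).

4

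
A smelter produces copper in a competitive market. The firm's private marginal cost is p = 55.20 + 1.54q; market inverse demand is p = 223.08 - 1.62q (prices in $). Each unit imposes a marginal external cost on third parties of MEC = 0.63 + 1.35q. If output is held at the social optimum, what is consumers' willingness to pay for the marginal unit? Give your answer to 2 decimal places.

Social marginal cost = private MC + MEC = 55.83 + 2.89q.
Set SMC = demand: 55.83 + 2.89q = 223.08 - 1.62q → q* = 37.0843.
Consumer price on the demand curve at q*: 223.08 − 1.62×37.0843 = 163.0034.

P = $163.00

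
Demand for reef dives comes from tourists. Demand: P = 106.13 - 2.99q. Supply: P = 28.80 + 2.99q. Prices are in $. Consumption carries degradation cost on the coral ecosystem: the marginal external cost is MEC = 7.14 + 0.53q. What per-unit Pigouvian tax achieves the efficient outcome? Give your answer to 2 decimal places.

Social marginal benefit = demand − MEC = 98.99 - 3.52q.
Set SMB = MC: 98.99 - 3.52q = 28.80 + 2.99q → q* = 10.7819.
The Pigouvian tax equals MEC at q*: 7.14 + 0.53×10.7819 = 12.8544.

tax = $12.85 per unit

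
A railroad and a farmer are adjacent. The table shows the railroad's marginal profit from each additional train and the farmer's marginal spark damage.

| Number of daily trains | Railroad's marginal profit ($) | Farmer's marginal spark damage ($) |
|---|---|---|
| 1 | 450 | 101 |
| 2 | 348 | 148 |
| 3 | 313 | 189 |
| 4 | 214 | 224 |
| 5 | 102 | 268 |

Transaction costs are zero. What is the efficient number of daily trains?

3

Bargaining reaches the level where marginal profit last exceeds marginal spark damage.
That holds through level 3 (313 ≥ 189) but not at 4 (214 < 224).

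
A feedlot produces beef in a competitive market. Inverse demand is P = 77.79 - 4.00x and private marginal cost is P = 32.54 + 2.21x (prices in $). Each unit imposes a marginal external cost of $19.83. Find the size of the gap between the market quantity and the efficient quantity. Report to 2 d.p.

Market equilibrium (private): 32.54 + 2.21x = 77.79 - 4.00x → x_m = 7.2866.
Social marginal cost = private MC + MEC = 52.37 + 2.21x.
Set SMC = demand: 52.37 + 2.21x = 77.79 - 4.00x → x* = 4.0934.
Gap = |7.2866 − 4.0934| = 3.1932.

3.19 units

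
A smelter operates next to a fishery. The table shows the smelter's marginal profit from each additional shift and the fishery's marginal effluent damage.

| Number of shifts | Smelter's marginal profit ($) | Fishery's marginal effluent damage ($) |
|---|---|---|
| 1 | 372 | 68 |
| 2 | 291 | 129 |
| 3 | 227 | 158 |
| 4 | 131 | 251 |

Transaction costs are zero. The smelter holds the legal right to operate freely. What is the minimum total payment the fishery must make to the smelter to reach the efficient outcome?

$131

Left alone the smelter would choose level 4 (marginal profit stays positive).
Efficient level: k* = 3 (marginal profit ≥ marginal effluent damage through 3).
The fishery must at least cover the smelter's forgone profit from cutting 4→3: 131 = 131.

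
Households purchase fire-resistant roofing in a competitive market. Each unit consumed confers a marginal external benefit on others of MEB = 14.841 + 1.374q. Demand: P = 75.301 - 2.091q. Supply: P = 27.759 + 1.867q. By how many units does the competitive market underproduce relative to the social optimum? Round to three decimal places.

Market equilibrium (private): 27.759 + 1.867q = 75.301 - 2.091q → q_m = 12.0116.
Social marginal benefit = demand + MEB = 90.142 - 0.717q.
Set SMB = MC: 90.142 - 0.717q = 27.759 + 1.867q → q* = 24.1420.
Gap = |12.0116 − 24.1420| = 12.1304.

12.130 units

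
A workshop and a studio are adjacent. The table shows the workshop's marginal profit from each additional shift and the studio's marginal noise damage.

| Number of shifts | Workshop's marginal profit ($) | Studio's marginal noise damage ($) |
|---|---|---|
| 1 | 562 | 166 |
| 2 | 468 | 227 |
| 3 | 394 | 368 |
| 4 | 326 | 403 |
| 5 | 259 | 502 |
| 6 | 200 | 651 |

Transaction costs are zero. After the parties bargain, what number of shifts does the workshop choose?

3

Bargaining reaches the level where marginal profit last exceeds marginal noise damage.
That holds through level 3 (394 ≥ 368) but not at 4 (326 < 403).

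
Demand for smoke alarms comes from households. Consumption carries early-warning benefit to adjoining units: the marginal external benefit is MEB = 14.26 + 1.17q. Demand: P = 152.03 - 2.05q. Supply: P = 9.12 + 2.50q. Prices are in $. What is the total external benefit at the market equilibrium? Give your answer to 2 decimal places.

$1025.00

Market equilibrium (private): 9.12 + 2.50q = 152.03 - 2.05q → q_m = 31.4088.
Total external benefit = ∫₀^{q_m} (14.26 + 1.17q) dq = 14.26×31.4088 + ½×1.17×31.4088² = 1024.9994.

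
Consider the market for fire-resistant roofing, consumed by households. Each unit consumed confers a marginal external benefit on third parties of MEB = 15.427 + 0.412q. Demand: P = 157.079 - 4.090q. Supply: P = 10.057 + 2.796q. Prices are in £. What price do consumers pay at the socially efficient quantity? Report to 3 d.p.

Social marginal benefit = demand + MEB = 172.506 - 3.678q.
Set SMB = MC: 172.506 - 3.678q = 10.057 + 2.796q → q* = 25.0925.
Consumer price on the demand curve at q*: 157.079 − 4.090×25.0925 = 54.4507.

P = £54.451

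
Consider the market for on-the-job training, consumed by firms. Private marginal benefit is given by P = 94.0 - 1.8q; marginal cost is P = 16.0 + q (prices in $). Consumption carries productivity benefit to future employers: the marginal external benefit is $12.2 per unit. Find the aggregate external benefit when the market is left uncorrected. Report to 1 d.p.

$339.9

Market equilibrium (private): 16.0 + q = 94.0 - 1.8q → q_m = 27.8571.
Total external benefit = MEB × q_m = 12.2 × 27.8571 = 339.8566.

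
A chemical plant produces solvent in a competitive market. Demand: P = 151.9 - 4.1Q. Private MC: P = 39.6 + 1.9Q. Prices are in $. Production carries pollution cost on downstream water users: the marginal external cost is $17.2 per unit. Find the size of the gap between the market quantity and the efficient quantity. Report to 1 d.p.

2.9 units

Market equilibrium (private): 39.6 + 1.9Q = 151.9 - 4.1Q → Q_m = 18.7167.
Social marginal cost = private MC + MEC = 56.8 + 1.9Q.
Set SMC = demand: 56.8 + 1.9Q = 151.9 - 4.1Q → Q* = 15.8500.
Gap = |18.7167 − 15.8500| = 2.8667.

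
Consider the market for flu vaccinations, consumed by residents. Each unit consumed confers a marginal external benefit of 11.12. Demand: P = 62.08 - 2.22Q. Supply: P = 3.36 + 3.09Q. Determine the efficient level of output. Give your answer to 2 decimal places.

Social marginal benefit = demand + MEB = 73.20 - 2.22Q.
Set SMB = MC: 73.20 - 2.22Q = 3.36 + 3.09Q → Q* = 13.1525.

Q* = 13.15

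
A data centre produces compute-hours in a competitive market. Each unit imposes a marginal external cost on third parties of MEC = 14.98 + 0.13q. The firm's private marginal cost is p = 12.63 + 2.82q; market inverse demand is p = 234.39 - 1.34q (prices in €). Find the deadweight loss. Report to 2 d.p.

Market equilibrium (private): 12.63 + 2.82q = 234.39 - 1.34q → q_m = 53.3077.
Social marginal cost = private MC + MEC = 27.61 + 2.95q.
Set SMC = demand: 27.61 + 2.95q = 234.39 - 1.34q → q* = 48.2005.
Between q* and q_m the wedge SMC − demand runs linearly from 0 to MEC(q_m), so the loss is a triangle.
DWL = ½ × 5.1072 × 21.9100 = 55.9494.

DWL = €55.95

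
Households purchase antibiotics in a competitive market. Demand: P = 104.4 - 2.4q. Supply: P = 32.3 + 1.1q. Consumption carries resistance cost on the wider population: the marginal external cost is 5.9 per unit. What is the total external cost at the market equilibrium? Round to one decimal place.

121.5

Market equilibrium (private): 32.3 + 1.1q = 104.4 - 2.4q → q_m = 20.6000.
Total external cost = MEC × q_m = 5.9 × 20.6000 = 121.5400.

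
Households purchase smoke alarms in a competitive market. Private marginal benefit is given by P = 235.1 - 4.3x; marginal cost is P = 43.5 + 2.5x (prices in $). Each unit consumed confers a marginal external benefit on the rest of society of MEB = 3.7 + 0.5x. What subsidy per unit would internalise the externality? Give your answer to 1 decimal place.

subsidy = $19.2 per unit

Social marginal benefit = demand + MEB = 238.8 - 3.8x.
Set SMB = MC: 238.8 - 3.8x = 43.5 + 2.5x → x* = 31.0000.
The Pigouvian subsidy equals MEB at x*: 3.7 + 0.5×31.0000 = 19.2000.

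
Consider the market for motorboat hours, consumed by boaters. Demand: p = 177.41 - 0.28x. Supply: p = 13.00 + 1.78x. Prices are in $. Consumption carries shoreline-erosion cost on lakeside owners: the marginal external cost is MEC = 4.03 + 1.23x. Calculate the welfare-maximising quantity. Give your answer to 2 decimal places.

Social marginal benefit = demand − MEC = 173.38 - 1.51x.
Set SMB = MC: 173.38 - 1.51x = 13.00 + 1.78x → x* = 48.7477.

x* = 48.75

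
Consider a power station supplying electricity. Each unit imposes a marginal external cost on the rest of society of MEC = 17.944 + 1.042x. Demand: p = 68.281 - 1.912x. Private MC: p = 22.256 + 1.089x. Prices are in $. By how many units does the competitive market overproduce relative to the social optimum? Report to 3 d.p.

Market equilibrium (private): 22.256 + 1.089x = 68.281 - 1.912x → x_m = 15.3366.
Social marginal cost = private MC + MEC = 40.200 + 2.131x.
Set SMC = demand: 40.200 + 2.131x = 68.281 - 1.912x → x* = 6.9456.
Gap = |15.3366 − 6.9456| = 8.3910.

8.391 units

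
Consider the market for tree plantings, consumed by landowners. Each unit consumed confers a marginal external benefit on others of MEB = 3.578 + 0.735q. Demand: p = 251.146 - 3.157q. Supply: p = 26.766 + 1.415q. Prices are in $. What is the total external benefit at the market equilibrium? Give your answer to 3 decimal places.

$1060.740

Market equilibrium (private): 26.766 + 1.415q = 251.146 - 3.157q → q_m = 49.0770.
Total external benefit = ∫₀^{q_m} (3.578 + 0.735q) dq = 3.578×49.0770 + ½×0.735×49.0770² = 1060.7403.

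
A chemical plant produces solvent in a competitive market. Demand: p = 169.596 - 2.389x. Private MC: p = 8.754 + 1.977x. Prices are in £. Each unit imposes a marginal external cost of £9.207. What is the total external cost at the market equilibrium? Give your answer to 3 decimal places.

£339.183

Market equilibrium (private): 8.754 + 1.977x = 169.596 - 2.389x → x_m = 36.8397.
Total external cost = MEC × x_m = 9.207 × 36.8397 = 339.1831.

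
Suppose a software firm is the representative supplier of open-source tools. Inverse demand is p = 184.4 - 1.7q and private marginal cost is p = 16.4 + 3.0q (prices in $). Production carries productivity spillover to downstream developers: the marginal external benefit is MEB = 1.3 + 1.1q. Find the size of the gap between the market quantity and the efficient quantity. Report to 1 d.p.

11.3 units

Market equilibrium (private): 16.4 + 3.0q = 184.4 - 1.7q → q_m = 35.7447.
Social marginal cost = private MC − MEB = 15.1 + 1.9q.
Set SMC = demand: 15.1 + 1.9q = 184.4 - 1.7q → q* = 47.0278.
Gap = |35.7447 − 47.0278| = 11.2831.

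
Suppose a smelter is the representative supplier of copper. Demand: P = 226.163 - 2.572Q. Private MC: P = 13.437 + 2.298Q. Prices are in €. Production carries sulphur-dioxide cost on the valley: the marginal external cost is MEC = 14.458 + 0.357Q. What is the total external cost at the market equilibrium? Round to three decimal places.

€972.120

Market equilibrium (private): 13.437 + 2.298Q = 226.163 - 2.572Q → Q_m = 43.6809.
Total external cost = ∫₀^{Q_m} (14.458 + 0.357Q) dQ = 14.458×43.6809 + ½×0.357×43.6809² = 972.1202.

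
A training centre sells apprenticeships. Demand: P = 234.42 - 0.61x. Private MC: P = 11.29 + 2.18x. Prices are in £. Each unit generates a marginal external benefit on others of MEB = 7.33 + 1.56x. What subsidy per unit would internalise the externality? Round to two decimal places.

Social marginal cost = private MC − MEB = 3.96 + 0.62x.
Set SMC = demand: 3.96 + 0.62x = 234.42 - 0.61x → x* = 187.3659.
The Pigouvian subsidy equals MEB at x*: 7.33 + 1.56×187.3659 = 299.6208.

subsidy = £299.62 per unit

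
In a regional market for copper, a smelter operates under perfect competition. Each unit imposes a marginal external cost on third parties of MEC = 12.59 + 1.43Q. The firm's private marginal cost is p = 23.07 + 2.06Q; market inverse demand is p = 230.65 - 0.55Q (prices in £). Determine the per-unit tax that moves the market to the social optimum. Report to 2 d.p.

Social marginal cost = private MC + MEC = 35.66 + 3.49Q.
Set SMC = demand: 35.66 + 3.49Q = 230.65 - 0.55Q → Q* = 48.2649.
The Pigouvian tax equals MEC at Q*: 12.59 + 1.43×48.2649 = 81.6088.

tax = £81.61 per unit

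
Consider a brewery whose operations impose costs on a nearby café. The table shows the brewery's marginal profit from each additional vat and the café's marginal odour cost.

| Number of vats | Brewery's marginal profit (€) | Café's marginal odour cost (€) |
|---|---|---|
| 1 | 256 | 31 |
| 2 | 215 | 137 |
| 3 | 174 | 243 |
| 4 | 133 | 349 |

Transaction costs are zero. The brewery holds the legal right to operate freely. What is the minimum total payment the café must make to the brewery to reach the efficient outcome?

€307

Left alone the brewery would choose level 4 (marginal profit stays positive).
Efficient level: k* = 2 (marginal profit ≥ marginal odour cost through 2).
The café must at least cover the brewery's forgone profit from cutting 4→2: 174 + 133 = 307.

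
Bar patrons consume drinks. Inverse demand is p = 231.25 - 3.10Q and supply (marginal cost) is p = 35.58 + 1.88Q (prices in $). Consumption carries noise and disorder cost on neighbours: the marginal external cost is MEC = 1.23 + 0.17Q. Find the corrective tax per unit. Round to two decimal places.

tax = $7.65 per unit

Social marginal benefit = demand − MEC = 230.02 - 3.27Q.
Set SMB = MC: 230.02 - 3.27Q = 35.58 + 1.88Q → Q* = 37.7553.
The Pigouvian tax equals MEC at Q*: 1.23 + 0.17×37.7553 = 7.6484.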